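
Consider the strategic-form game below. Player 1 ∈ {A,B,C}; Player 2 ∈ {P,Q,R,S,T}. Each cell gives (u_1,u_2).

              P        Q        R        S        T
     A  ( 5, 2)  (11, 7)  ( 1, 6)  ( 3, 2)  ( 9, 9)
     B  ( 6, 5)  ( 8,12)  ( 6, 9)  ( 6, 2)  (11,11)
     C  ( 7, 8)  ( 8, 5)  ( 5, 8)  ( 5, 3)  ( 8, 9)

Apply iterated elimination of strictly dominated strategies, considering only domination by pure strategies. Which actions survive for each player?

IESDS → P1:{A,B} P2:{Q,T}

P2 drop P (T beats it: A:9>2 B:11>5 C:9>8)
P2 drop R (T beats it: A:9>6 B:11>9 C:9>8)
P2 drop S (Q beats it: A:7>2 B:12>2 C:5>3)
P1 drop C (A beats it: Q:11>8 T:9>8)
P1→{A,B} P2→{Q,T}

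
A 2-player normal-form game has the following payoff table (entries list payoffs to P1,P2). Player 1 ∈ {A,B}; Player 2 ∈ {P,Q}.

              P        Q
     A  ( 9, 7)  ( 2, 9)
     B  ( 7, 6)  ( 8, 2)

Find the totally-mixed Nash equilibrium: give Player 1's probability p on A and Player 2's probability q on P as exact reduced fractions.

P1 indiff ⇒ q·9+(1-q)·2 = q·7+(1-q)·8 ⇒ q(2) = (1-q)(6) ⇒ q = 3/4
P2 indiff ⇒ p·7+(1-p)·6 = p·9+(1-p)·2 ⇒ p(-2) = (1-p)(-4) ⇒ p = 2/3

p=2/3, q=3/4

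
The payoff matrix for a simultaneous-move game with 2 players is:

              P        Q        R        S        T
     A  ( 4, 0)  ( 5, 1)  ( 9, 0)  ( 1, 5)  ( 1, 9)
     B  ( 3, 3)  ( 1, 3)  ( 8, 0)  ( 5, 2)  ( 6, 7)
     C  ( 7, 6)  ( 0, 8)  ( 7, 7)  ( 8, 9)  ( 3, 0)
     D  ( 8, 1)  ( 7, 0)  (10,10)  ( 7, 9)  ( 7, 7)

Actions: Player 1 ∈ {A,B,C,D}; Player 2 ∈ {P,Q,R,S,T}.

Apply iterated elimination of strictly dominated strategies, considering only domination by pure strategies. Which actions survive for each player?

P1 drop A (D beats it: P:8>4 Q:7>5 R:10>9 S:7>1 T:7>1)
P1 drop B (D beats it: P:8>3 Q:7>1 R:10>8 S:7>5 T:7>6)
P2 drop P (R beats it: C:7>6 D:10>1)
P2 drop Q (S beats it: C:9>8 D:9>0)
P2 drop T (R beats it: C:7>0 D:10>7)
P1→{C,D} P2→{R,S}

Survivors P1:{C,D} P2:{R,S}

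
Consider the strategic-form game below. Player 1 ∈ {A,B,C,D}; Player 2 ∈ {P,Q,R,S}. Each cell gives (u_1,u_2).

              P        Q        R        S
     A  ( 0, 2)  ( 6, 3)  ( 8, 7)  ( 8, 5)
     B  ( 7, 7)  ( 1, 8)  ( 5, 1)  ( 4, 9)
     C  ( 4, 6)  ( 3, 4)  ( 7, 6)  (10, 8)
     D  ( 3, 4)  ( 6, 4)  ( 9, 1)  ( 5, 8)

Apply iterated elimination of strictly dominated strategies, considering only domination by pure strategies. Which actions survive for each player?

P2 drop P (S beats it: A:5>2 B:9>7 C:8>6 D:8>4)
P1 drop B (A beats it: Q:6>1 R:8>5 S:8>4)
P2 drop Q (S beats it: A:5>3 C:8>4 D:8>4)
P1→{A,C,D} P2→{R,S}

Survivors P1:{A,C,D} P2:{R,S}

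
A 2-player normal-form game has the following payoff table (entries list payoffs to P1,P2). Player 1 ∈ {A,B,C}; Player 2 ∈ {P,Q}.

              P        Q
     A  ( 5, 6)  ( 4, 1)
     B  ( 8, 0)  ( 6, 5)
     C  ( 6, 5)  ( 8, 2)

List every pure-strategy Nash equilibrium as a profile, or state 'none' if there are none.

(A,P): not NE [P1→B gives 8>5]
(A,Q): not NE [P1→C gives 8>4; P2→P gives 6>1]
(B,P): not NE [P2→Q gives 5>0]
(B,Q): not NE [P1→C gives 8>6]
(C,P): not NE [P1→B gives 8>6]
(C,Q): not NE [P2→P gives 5>2]

Equilibria: none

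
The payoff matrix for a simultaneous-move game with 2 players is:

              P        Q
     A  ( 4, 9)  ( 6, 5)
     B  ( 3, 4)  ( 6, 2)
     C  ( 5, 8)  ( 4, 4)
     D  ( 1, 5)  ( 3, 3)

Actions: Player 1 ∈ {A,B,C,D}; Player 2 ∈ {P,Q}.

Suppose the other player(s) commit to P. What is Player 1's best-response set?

BR_1 = {C}

u_1(A vs P) = 4
u_1(B vs P) = 3
u_1(C vs P) = 5
u_1(D vs P) = 1
max payoff 5 at {C}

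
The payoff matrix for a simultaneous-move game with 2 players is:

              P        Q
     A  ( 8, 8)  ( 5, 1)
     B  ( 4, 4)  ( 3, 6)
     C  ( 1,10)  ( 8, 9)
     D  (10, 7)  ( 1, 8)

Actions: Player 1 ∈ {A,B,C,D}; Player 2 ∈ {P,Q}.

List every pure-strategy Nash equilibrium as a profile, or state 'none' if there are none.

(A,P): not NE [P1→D gives 10>8]
(A,Q): not NE [P1→C gives 8>5; P2→P gives 8>1]
(B,P): not NE [P1→D gives 10>4; P2→Q gives 6>4]
(B,Q): not NE [P1→C gives 8>3]
(C,P): not NE [P1→D gives 10>1]
(C,Q): not NE [P2→P gives 10>9]
(D,P): not NE [P2→Q gives 8>7]
(D,Q): not NE [P1→C gives 8>1]

No pure NE.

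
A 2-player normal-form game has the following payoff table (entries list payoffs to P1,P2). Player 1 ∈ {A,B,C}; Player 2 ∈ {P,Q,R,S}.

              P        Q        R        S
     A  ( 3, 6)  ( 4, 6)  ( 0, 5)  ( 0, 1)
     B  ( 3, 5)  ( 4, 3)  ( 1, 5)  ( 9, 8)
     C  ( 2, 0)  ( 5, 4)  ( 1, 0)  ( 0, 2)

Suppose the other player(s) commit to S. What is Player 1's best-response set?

argmax u_1 = {B}

u_1(A vs S) = 0
u_1(B vs S) = 9
u_1(C vs S) = 0
max payoff 9 at {B}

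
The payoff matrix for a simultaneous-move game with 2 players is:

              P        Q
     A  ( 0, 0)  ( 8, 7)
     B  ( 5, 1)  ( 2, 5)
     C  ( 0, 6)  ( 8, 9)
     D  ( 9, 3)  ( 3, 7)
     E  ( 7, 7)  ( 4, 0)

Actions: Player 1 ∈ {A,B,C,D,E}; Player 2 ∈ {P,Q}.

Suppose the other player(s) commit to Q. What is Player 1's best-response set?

BR_1 = {A,C}

u_1(A vs Q) = 8
u_1(B vs Q) = 2
u_1(C vs Q) = 8
u_1(D vs Q) = 3
u_1(E vs Q) = 4
max payoff 8 at {A,C}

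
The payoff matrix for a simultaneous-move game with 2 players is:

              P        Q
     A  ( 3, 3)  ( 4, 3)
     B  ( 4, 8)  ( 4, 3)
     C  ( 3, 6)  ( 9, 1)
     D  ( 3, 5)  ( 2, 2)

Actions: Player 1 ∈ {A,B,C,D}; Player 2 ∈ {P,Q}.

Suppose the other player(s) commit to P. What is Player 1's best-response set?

argmax u_1 = {B}

u_1(A vs P) = 3
u_1(B vs P) = 4
u_1(C vs P) = 3
u_1(D vs P) = 3
max payoff 4 at {B}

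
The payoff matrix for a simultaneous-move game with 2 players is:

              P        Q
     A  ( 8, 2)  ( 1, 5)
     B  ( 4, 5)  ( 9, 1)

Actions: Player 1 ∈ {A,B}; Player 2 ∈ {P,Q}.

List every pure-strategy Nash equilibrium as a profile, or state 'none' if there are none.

(A,P): not NE [P2→Q gives 5>2]
(A,Q): not NE [P1→B gives 9>1]
(B,P): not NE [P1→A gives 8>4]
(B,Q): not NE [P2→P gives 5>1]

No pure NE.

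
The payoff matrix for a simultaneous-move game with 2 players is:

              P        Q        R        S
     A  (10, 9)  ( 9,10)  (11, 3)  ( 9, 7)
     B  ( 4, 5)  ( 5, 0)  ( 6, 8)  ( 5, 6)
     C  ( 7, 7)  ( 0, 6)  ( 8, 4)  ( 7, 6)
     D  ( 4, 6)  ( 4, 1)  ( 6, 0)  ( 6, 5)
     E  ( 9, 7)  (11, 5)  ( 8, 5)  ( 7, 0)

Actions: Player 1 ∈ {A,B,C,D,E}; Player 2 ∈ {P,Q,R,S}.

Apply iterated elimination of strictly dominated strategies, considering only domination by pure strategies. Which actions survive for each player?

P1 drop B (A beats it: P:10>4 Q:9>5 R:11>6 S:9>5)
P1 drop C (A beats it: P:10>7 Q:9>0 R:11>8 S:9>7)
P1 drop D (A beats it: P:10>4 Q:9>4 R:11>6 S:9>6)
P2 drop R (P beats it: A:9>3 E:7>5)
P2 drop S (P beats it: A:9>7 E:7>0)
P1→{A,E} P2→{P,Q}

Remaining: P1:{A,E} P2:{P,Q}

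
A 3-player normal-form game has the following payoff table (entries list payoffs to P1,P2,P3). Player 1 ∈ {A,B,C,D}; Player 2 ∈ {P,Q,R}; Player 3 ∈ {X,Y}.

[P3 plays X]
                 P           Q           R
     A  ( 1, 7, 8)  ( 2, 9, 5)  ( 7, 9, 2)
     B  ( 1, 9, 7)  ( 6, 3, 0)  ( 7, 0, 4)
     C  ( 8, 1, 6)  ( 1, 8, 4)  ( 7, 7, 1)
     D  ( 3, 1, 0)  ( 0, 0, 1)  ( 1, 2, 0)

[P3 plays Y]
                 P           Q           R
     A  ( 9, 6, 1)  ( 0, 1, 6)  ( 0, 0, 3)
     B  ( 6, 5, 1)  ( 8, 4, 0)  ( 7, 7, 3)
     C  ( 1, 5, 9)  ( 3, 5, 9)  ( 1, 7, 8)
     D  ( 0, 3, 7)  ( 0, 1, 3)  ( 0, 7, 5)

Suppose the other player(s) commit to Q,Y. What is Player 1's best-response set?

argmax u_1 = {B}

u_1(A vs Q,Y) = 0
u_1(B vs Q,Y) = 8
u_1(C vs Q,Y) = 3
u_1(D vs Q,Y) = 0
max payoff 8 at {B}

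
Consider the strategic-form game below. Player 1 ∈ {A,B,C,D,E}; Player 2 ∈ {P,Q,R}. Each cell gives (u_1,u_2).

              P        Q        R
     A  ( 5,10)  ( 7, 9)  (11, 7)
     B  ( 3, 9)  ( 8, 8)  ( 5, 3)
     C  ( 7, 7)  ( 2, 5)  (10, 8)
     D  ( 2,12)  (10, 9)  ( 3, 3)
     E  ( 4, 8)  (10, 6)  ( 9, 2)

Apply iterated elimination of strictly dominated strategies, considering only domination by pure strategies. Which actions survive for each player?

P1 drop B (E beats it: P:4>3 Q:10>8 R:9>5)
P2 drop Q (P beats it: A:10>9 C:7>5 D:12>9 E:8>6)
P1 drop D (A beats it: P:5>2 R:11>3)
P1 drop E (A beats it: P:5>4 R:11>9)
P1→{A,C} P2→{P,R}

Remaining: P1:{A,C} P2:{P,R}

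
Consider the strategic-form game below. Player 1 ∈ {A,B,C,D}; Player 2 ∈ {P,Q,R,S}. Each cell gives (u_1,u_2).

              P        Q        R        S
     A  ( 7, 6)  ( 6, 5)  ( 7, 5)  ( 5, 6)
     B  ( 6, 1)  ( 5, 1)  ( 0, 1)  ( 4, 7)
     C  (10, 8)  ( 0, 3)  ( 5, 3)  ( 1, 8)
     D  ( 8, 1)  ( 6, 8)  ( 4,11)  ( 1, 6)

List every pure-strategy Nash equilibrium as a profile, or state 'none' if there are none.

(A,P): not NE [P1→C gives 10>7]
(A,Q): not NE [P2→S gives 6>5]
(A,R): not NE [P2→S gives 6>5]
(A,S): NE
(B,P): not NE [P1→C gives 10>6; P2→S gives 7>1]
(B,Q): not NE [P1→D gives 6>5; P2→S gives 7>1]
(B,R): not NE [P1→A gives 7>0; P2→S gives 7>1]
(B,S): not NE [P1→A gives 5>4]
(C,P): NE
(C,Q): not NE [P1→D gives 6>0; P2→S gives 8>3]
(C,R): not NE [P1→A gives 7>5; P2→S gives 8>3]
(C,S): not NE [P1→A gives 5>1]
(D,P): not NE [P1→C gives 10>8; P2→R gives 11>1]
(D,Q): not NE [P2→R gives 11>8]
(D,R): not NE [P1→A gives 7>4]
(D,S): not NE [P1→A gives 5>1; P2→R gives 11>6]

PSNE = {(A,S), (C,P)}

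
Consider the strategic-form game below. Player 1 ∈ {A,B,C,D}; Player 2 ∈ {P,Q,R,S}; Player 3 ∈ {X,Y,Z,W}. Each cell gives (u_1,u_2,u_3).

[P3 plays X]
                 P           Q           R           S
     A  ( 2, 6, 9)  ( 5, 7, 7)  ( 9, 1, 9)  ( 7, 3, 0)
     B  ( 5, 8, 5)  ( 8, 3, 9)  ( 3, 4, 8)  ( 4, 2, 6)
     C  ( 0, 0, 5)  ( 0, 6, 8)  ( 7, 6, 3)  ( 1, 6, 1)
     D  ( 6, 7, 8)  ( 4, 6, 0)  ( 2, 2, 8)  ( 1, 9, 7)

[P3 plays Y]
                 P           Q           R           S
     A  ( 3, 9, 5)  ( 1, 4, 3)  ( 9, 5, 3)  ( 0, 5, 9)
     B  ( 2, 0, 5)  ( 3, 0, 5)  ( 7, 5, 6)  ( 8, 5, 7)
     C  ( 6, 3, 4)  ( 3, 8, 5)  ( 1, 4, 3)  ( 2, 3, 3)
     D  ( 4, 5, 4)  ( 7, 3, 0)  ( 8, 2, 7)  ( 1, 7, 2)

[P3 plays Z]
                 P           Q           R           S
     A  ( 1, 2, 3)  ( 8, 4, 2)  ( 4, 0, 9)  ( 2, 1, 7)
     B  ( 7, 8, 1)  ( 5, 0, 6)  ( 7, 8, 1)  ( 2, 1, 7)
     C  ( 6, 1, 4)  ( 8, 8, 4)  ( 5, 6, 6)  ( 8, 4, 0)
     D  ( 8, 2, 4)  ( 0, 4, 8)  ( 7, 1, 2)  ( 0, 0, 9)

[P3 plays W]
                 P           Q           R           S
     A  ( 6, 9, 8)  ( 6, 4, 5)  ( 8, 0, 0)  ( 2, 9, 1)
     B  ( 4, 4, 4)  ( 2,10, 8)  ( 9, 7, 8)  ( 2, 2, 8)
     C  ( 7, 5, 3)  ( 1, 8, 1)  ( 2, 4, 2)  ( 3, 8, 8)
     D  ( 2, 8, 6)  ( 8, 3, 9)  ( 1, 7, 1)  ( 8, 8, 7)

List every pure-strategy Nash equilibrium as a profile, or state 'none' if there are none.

PSNE: ∅

(A,P,X): not NE [P1→D gives 6>2; P2→Q gives 7>6]
(A,P,Y): not NE [P1→C gives 6>3; P3→X gives 9>5]
(A,P,Z): not NE [P1→D gives 8>1; P2→Q gives 4>2; P3→X gives 9>3]
(A,P,W): not NE [P1→C gives 7>6; P3→X gives 9>8]
(A,Q,X): not NE [P1→B gives 8>5]
(A,Q,Y): not NE [P1→D gives 7>1; P2→P gives 9>4; P3→X gives 7>3]
(A,Q,Z): not NE [P3→X gives 7>2]
(A,Q,W): not NE [P1→D gives 8>6; P2→S gives 9>4; P3→X gives 7>5]
(A,R,X): not NE [P2→Q gives 7>1]
(A,R,Y): not NE [P2→P gives 9>5; P3→Z gives 9>3]
(A,R,Z): not NE [P1→D gives 7>4; P2→Q gives 4>0]
(A,R,W): not NE [P1→B gives 9>8; P2→S gives 9>0; P3→Z gives 9>0]
(A,S,X): not NE [P2→Q gives 7>3; P3→Y gives 9>0]
(A,S,Y): not NE [P1→B gives 8>0; P2→P gives 9>5]
(A,S,Z): not NE [P1→C gives 8>2; P2→Q gives 4>1; P3→Y gives 9>7]
(A,S,W): not NE [P1→D gives 8>2; P3→Y gives 9>1]
(B,P,X): not NE [P1→D gives 6>5]
(B,P,Y): not NE [P1→C gives 6>2; P2→S gives 5>0]
(B,P,Z): not NE [P1→D gives 8>7; P3→Y gives 5>1]
(B,P,W): not NE [P1→C gives 7>4; P2→Q gives 10>4; P3→Y gives 5>4]
(B,Q,X): not NE [P2→P gives 8>3]
(B,Q,Y): not NE [P1→D gives 7>3; P2→S gives 5>0; P3→X gives 9>5]
(B,Q,Z): not NE [P1→C gives 8>5; P2→R gives 8>0; P3→X gives 9>6]
(B,Q,W): not NE [P1→D gives 8>2; P3→X gives 9>8]
(B,R,X): not NE [P1→A gives 9>3; P2→P gives 8>4]
(B,R,Y): not NE [P1→A gives 9>7; P3→W gives 8>6]
(B,R,Z): not NE [P3→W gives 8>1]
(B,R,W): not NE [P2→Q gives 10>7]
(B,S,X): not NE [P1→A gives 7>4; P2→P gives 8>2; P3→W gives 8>6]
(B,S,Y): not NE [P3→W gives 8>7]
(B,S,Z): not NE [P1→C gives 8>2; P2→R gives 8>1; P3→W gives 8>7]
(B,S,W): not NE [P1→D gives 8>2; P2→Q gives 10>2]
(C,P,X): not NE [P1→D gives 6>0; P2→S gives 6>0]
(C,P,Y): not NE [P2→Q gives 8>3; P3→X gives 5>4]
(C,P,Z): not NE [P1→D gives 8>6; P2→Q gives 8>1; P3→X gives 5>4]
(C,P,W): not NE [P2→S gives 8>5; P3→X gives 5>3]
(C,Q,X): not NE [P1→B gives 8>0]
(C,Q,Y): not NE [P1→D gives 7>3; P3→X gives 8>5]
(C,Q,Z): not NE [P3→X gives 8>4]
(C,Q,W): not NE [P1→D gives 8>1; P3→X gives 8>1]
(C,R,X): not NE [P1→A gives 9>7; P3→Z gives 6>3]
(C,R,Y): not NE [P1→A gives 9>1; P2→Q gives 8>4; P3→Z gives 6>3]
(C,R,Z): not NE [P1→D gives 7>5; P2→Q gives 8>6]
(C,R,W): not NE [P1→B gives 9>2; P2→S gives 8>4; P3→Z gives 6>2]
(C,S,X): not NE [P1→A gives 7>1; P3→W gives 8>1]
(C,S,Y): not NE [P1→B gives 8>2; P2→Q gives 8>3; P3→W gives 8>3]
(C,S,Z): not NE [P2→Q gives 8>4; P3→W gives 8>0]
(C,S,W): not NE [P1→D gives 8>3]
(D,P,X): not NE [P2→S gives 9>7]
(D,P,Y): not NE [P1→C gives 6>4; P2→S gives 7>5; P3→X gives 8>4]
(D,P,Z): not NE [P2→Q gives 4>2; P3→X gives 8>4]
(D,P,W): not NE [P1→C gives 7>2; P3→X gives 8>6]
(D,Q,X): not NE [P1→B gives 8>4; P2→S gives 9>6; P3→W gives 9>0]
(D,Q,Y): not NE [P2→S gives 7>3; P3→W gives 9>0]
(D,Q,Z): not NE [P1→C gives 8>0; P3→W gives 9>8]
(D,Q,W): not NE [P2→S gives 8>3]
(D,R,X): not NE [P1→A gives 9>2; P2→S gives 9>2]
(D,R,Y): not NE [P1→A gives 9>8; P2→S gives 7>2; P3→X gives 8>7]
(D,R,Z): not NE [P2→Q gives 4>1; P3→X gives 8>2]
(D,R,W): not NE [P1→B gives 9>1; P2→S gives 8>7; P3→X gives 8>1]
(D,S,X): not NE [P1→A gives 7>1; P3→Z gives 9>7]
(D,S,Y): not NE [P1→B gives 8>1; P3→Z gives 9>2]
(D,S,Z): not NE [P1→C gives 8>0; P2→Q gives 4>0]
(D,S,W): not NE [P3→Z gives 9>7]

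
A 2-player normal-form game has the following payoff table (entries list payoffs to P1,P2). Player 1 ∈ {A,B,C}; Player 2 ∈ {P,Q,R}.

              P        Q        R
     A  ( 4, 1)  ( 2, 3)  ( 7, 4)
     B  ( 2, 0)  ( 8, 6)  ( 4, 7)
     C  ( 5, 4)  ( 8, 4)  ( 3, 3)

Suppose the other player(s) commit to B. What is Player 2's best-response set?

u_2(P vs B) = 0
u_2(Q vs B) = 6
u_2(R vs B) = 7
max payoff 7 at {R}

argmax u_2 = {R}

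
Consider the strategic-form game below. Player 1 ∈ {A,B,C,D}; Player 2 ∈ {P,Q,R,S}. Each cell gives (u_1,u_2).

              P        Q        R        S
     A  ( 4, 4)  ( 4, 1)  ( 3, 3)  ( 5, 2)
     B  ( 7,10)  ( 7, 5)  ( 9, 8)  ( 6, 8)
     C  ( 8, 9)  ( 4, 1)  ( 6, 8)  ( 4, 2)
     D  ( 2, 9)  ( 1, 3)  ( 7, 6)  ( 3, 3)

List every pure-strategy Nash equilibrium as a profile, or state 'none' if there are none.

PSNE = {(C,P)}

(A,P): not NE [P1→C gives 8>4]
(A,Q): not NE [P1→B gives 7>4; P2→P gives 4>1]
(A,R): not NE [P1→B gives 9>3; P2→P gives 4>3]
(A,S): not NE [P1→B gives 6>5; P2→P gives 4>2]
(B,P): not NE [P1→C gives 8>7]
(B,Q): not NE [P2→P gives 10>5]
(B,R): not NE [P2→P gives 10>8]
(B,S): not NE [P2→P gives 10>8]
(C,P): NE
(C,Q): not NE [P1→B gives 7>4; P2→P gives 9>1]
(C,R): not NE [P1→B gives 9>6; P2→P gives 9>8]
(C,S): not NE [P1→B gives 6>4; P2→P gives 9>2]
(D,P): not NE [P1→C gives 8>2]
(D,Q): not NE [P1→B gives 7>1; P2→P gives 9>3]
(D,R): not NE [P1→B gives 9>7; P2→P gives 9>6]
(D,S): not NE [P1→B gives 6>3; P2→P gives 9>3]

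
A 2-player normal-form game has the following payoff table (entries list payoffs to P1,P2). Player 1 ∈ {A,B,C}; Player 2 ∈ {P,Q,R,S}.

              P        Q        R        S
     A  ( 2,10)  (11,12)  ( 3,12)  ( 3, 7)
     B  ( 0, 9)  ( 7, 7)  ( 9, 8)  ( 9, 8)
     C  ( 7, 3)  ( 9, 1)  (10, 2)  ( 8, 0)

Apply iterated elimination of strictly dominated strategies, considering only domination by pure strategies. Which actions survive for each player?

P2 drop S (P beats it: A:10>7 B:9>8 C:3>0)
P1 drop B (C beats it: P:7>0 Q:9>7 R:10>9)
P1→{A,C} P2→{P,Q,R}

Remaining: P1:{A,C} P2:{P,Q,R}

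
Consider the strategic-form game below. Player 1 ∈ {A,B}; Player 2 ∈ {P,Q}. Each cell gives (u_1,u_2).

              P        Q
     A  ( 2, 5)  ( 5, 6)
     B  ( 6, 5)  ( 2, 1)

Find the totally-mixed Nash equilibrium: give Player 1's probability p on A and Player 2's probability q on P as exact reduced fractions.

p=4/5, q=3/7

P1 indiff ⇒ q·2+(1-q)·5 = q·6+(1-q)·2 ⇒ q(-4) = (1-q)(-3) ⇒ q = 3/7
P2 indiff ⇒ p·5+(1-p)·5 = p·6+(1-p)·1 ⇒ p(-1) = (1-p)(-4) ⇒ p = 4/5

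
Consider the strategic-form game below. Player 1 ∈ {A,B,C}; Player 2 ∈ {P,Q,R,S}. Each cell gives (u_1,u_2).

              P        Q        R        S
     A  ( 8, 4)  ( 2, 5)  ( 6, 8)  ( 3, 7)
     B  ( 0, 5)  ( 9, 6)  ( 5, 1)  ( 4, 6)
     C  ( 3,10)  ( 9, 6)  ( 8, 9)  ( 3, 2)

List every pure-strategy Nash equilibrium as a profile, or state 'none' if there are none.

Nash profiles: (B,Q), (B,S)

(A,P): not NE [P2→R gives 8>4]
(A,Q): not NE [P1→C gives 9>2; P2→R gives 8>5]
(A,R): not NE [P1→C gives 8>6]
(A,S): not NE [P1→B gives 4>3; P2→R gives 8>7]
(B,P): not NE [P1→A gives 8>0; P2→S gives 6>5]
(B,Q): NE
(B,R): not NE [P1→C gives 8>5; P2→S gives 6>1]
(B,S): NE
(C,P): not NE [P1→A gives 8>3]
(C,Q): not NE [P2→P gives 10>6]
(C,R): not NE [P2→P gives 10>9]
(C,S): not NE [P1→B gives 4>3; P2→P gives 10>2]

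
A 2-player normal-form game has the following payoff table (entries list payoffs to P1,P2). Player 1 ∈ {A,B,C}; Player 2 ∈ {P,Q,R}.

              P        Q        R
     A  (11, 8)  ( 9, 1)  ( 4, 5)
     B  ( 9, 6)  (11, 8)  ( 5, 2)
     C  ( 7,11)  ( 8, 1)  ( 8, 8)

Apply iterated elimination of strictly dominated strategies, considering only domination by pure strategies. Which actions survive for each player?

Remaining: P1:{A,B} P2:{P,Q}

P2 drop R (P beats it: A:8>5 B:6>2 C:11>8)
P1 drop C (A beats it: P:11>7 Q:9>8)
P1→{A,B} P2→{P,Q}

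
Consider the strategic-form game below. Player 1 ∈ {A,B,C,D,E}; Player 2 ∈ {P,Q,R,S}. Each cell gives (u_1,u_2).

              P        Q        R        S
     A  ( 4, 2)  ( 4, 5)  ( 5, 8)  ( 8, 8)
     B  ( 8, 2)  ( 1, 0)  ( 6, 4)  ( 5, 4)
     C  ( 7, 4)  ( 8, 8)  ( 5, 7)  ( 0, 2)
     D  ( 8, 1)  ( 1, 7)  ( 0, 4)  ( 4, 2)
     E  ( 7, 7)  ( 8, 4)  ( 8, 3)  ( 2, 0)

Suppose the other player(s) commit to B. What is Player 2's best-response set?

u_2(P vs B) = 2
u_2(Q vs B) = 0
u_2(R vs B) = 4
u_2(S vs B) = 4
max payoff 4 at {R,S}

BR_2 = {R,S}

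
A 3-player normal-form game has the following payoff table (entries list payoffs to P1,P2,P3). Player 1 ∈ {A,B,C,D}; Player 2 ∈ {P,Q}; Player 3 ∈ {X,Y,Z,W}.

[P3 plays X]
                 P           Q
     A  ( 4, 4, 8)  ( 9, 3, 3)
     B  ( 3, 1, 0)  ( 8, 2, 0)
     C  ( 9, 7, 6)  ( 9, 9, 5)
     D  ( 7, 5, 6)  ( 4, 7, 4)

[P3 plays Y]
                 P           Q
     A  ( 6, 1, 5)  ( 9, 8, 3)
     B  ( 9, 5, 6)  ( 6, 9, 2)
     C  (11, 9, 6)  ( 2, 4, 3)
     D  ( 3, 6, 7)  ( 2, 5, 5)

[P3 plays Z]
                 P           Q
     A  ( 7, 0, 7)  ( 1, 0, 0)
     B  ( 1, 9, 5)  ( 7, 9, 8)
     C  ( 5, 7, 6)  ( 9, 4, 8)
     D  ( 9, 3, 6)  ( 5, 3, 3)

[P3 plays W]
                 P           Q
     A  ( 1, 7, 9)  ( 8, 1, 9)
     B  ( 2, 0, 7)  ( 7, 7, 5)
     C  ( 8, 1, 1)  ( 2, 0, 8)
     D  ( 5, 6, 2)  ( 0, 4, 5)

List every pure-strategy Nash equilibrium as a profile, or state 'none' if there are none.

(A,P,X): not NE [P1→C gives 9>4; P3→W gives 9>8]
(A,P,Y): not NE [P1→C gives 11>6; P2→Q gives 8>1; P3→W gives 9>5]
(A,P,Z): not NE [P1→D gives 9>7; P3→W gives 9>7]
(A,P,W): not NE [P1→C gives 8>1]
(A,Q,X): not NE [P2→P gives 4>3; P3→W gives 9>3]
(A,Q,Y): not NE [P3→W gives 9>3]
(A,Q,Z): not NE [P1→C gives 9>1; P3→W gives 9>0]
(A,Q,W): not NE [P2→P gives 7>1]
(B,P,X): not NE [P1→C gives 9>3; P2→Q gives 2>1; P3→W gives 7>0]
(B,P,Y): not NE [P1→C gives 11>9; P2→Q gives 9>5; P3→W gives 7>6]
(B,P,Z): not NE [P1→D gives 9>1; P3→W gives 7>5]
(B,P,W): not NE [P1→C gives 8>2; P2→Q gives 7>0]
(B,Q,X): not NE [P1→C gives 9>8; P3→Z gives 8>0]
(B,Q,Y): not NE [P1→A gives 9>6; P3→Z gives 8>2]
(B,Q,Z): not NE [P1→C gives 9>7]
(B,Q,W): not NE [P1→A gives 8>7; P3→Z gives 8>5]
(C,P,X): not NE [P2→Q gives 9>7]
(C,P,Y): NE
(C,P,Z): not NE [P1→D gives 9>5]
(C,P,W): not NE [P3→Z gives 6>1]
(C,Q,X): not NE [P3→W gives 8>5]
(C,Q,Y): not NE [P1→A gives 9>2; P2→P gives 9>4; P3→W gives 8>3]
(C,Q,Z): not NE [P2→P gives 7>4]
(C,Q,W): not NE [P1→A gives 8>2; P2→P gives 1>0]
(D,P,X): not NE [P1→C gives 9>7; P2→Q gives 7>5; P3→Y gives 7>6]
(D,P,Y): not NE [P1→C gives 11>3]
(D,P,Z): not NE [P3→Y gives 7>6]
(D,P,W): not NE [P1→C gives 8>5; P3→Y gives 7>2]
(D,Q,X): not NE [P1→C gives 9>4; P3→W gives 5>4]
(D,Q,Y): not NE [P1→A gives 9>2; P2→P gives 6>5]
(D,Q,Z): not NE [P1→C gives 9>5; P3→W gives 5>3]
(D,Q,W): not NE [P1→A gives 8>0; P2→P gives 6>4]

NE set: (C,P,Y)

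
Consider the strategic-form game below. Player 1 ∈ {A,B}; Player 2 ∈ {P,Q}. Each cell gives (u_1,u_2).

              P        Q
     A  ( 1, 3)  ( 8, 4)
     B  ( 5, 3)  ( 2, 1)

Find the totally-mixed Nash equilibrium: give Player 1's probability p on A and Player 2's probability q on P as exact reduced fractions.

P1 indiff ⇒ q·1+(1-q)·8 = q·5+(1-q)·2 ⇒ q(-4) = (1-q)(-6) ⇒ q = 3/5
P2 indiff ⇒ p·3+(1-p)·3 = p·4+(1-p)·1 ⇒ p(-1) = (1-p)(-2) ⇒ p = 2/3

p=2/3, q=3/5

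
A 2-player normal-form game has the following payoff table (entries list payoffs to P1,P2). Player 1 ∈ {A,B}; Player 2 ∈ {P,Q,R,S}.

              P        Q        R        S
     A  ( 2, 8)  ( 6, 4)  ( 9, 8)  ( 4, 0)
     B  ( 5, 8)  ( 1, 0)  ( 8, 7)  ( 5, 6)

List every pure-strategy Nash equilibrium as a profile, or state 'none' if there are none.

(A,P): not NE [P1→B gives 5>2]
(A,Q): not NE [P2→R gives 8>4]
(A,R): NE
(A,S): not NE [P1→B gives 5>4; P2→R gives 8>0]
(B,P): NE
(B,Q): not NE [P1→A gives 6>1; P2→P gives 8>0]
(B,R): not NE [P1→A gives 9>8; P2→P gives 8>7]
(B,S): not NE [P2→P gives 8>6]

Nash profiles: (A,R), (B,P)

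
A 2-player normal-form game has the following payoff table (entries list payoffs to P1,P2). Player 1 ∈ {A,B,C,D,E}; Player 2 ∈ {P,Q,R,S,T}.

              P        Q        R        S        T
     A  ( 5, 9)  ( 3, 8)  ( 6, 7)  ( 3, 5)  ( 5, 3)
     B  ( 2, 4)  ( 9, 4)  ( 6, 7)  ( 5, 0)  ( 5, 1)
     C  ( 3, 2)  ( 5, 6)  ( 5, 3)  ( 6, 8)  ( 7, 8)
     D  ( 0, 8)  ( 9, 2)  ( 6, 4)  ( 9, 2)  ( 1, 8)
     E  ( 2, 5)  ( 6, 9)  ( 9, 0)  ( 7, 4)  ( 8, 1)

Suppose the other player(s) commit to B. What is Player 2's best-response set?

argmax u_2 = {R}

u_2(P vs B) = 4
u_2(Q vs B) = 4
u_2(R vs B) = 7
u_2(S vs B) = 0
u_2(T vs B) = 1
max payoff 7 at {R}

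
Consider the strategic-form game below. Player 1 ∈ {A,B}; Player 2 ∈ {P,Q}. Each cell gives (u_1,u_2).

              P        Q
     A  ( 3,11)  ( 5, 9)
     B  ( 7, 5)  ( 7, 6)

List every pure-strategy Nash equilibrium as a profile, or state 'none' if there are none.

(A,P): not NE [P1→B gives 7>3]
(A,Q): not NE [P1→B gives 7>5; P2→P gives 11>9]
(B,P): not NE [P2→Q gives 6>5]
(B,Q): NE

PSNE = {(B,Q)}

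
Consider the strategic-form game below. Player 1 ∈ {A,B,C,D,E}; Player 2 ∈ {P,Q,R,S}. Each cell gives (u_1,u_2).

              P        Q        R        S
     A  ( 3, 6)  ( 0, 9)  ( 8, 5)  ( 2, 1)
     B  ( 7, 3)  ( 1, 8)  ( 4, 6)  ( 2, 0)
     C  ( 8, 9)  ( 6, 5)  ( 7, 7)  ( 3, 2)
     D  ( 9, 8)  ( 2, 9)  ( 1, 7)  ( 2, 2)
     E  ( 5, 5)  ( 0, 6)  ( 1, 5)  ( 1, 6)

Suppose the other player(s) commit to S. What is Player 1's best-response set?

argmax u_1 = {C}

u_1(A vs S) = 2
u_1(B vs S) = 2
u_1(C vs S) = 3
u_1(D vs S) = 2
u_1(E vs S) = 1
max payoff 3 at {C}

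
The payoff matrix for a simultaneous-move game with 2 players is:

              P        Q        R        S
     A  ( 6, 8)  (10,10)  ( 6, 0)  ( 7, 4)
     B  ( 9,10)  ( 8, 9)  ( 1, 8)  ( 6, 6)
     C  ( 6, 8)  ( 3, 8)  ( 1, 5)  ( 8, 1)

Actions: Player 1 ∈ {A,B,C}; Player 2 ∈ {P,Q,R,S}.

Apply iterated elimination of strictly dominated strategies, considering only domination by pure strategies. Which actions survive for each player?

Remaining: P1:{A,B} P2:{P,Q}

P2 drop R (P beats it: A:8>0 B:10>8 C:8>5)
P2 drop S (P beats it: A:8>4 B:10>6 C:8>1)
P1 drop C (B beats it: P:9>6 Q:8>3)
P1→{A,B} P2→{P,Q}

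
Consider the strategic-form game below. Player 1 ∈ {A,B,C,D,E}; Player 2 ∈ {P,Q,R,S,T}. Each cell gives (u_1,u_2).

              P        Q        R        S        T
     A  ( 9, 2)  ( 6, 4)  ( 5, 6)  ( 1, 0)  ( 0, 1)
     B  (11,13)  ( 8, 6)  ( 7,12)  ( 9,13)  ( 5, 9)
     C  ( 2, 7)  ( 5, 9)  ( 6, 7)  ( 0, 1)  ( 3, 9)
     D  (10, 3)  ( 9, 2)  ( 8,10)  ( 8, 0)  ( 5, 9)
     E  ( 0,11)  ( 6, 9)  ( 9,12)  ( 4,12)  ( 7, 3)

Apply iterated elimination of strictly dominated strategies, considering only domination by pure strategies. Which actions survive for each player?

Remaining: P1:{B,D,E} P2:{P,R,S}

P1 drop A (B beats it: P:11>9 Q:8>6 R:7>5 S:9>1 T:5>0)
P1 drop C (B beats it: P:11>2 Q:8>5 R:7>6 S:9>0 T:5>3)
P2 drop Q (P beats it: B:13>6 D:3>2 E:11>9)
P2 drop T (R beats it: B:12>9 D:10>9 E:12>3)
P1→{B,D,E} P2→{P,R,S}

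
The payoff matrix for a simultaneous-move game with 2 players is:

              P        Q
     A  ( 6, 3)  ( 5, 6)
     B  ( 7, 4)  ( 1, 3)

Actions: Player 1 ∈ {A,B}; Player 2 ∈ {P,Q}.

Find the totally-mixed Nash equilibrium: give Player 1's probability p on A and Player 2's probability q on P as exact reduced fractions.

P1 indiff ⇒ q·6+(1-q)·5 = q·7+(1-q)·1 ⇒ q(-1) = (1-q)(-4) ⇒ q = 4/5
P2 indiff ⇒ p·3+(1-p)·4 = p·6+(1-p)·3 ⇒ p(-3) = (1-p)(-1) ⇒ p = 1/4

p=1/4, q=4/5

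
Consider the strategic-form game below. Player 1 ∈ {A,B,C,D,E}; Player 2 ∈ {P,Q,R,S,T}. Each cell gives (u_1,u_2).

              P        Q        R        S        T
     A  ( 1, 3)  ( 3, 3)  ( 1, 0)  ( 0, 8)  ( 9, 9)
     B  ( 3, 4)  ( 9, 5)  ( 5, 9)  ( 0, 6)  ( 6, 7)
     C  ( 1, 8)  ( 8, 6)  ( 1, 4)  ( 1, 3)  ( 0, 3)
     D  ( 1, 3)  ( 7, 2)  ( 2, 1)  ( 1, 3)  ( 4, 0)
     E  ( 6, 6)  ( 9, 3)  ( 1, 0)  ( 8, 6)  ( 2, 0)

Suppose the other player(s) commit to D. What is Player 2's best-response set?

BR_2 = {P,S}

u_2(P vs D) = 3
u_2(Q vs D) = 2
u_2(R vs D) = 1
u_2(S vs D) = 3
u_2(T vs D) = 0
max payoff 3 at {P,S}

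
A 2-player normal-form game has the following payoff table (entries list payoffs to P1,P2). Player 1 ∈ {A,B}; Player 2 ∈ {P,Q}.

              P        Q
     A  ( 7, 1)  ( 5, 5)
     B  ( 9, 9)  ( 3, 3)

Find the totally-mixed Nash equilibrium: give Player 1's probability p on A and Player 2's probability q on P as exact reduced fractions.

(p,q) = (3/5, 1/2)

P1 indiff ⇒ q·7+(1-q)·5 = q·9+(1-q)·3 ⇒ q(-2) = (1-q)(-2) ⇒ q = 1/2
P2 indiff ⇒ p·1+(1-p)·9 = p·5+(1-p)·3 ⇒ p(-4) = (1-p)(-6) ⇒ p = 3/5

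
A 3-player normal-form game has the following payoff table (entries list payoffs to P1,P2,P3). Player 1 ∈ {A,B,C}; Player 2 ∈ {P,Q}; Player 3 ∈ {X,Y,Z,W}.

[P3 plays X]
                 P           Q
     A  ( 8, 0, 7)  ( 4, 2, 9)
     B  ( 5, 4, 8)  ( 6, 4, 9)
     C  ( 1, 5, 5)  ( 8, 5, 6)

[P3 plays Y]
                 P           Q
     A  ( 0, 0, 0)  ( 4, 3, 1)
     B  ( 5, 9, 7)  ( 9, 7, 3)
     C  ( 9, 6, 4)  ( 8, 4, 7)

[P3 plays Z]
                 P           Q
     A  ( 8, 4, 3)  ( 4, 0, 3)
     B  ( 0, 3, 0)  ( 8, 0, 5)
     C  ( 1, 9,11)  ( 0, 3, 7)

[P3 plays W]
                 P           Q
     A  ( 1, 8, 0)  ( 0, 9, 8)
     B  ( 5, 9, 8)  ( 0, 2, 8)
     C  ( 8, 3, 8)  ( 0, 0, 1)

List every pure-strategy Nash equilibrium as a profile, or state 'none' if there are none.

PSNE: ∅

(A,P,X): not NE [P2→Q gives 2>0]
(A,P,Y): not NE [P1→C gives 9>0; P2→Q gives 3>0; P3→X gives 7>0]
(A,P,Z): not NE [P3→X gives 7>3]
(A,P,W): not NE [P1→C gives 8>1; P2→Q gives 9>8; P3→X gives 7>0]
(A,Q,X): not NE [P1→C gives 8>4]
(A,Q,Y): not NE [P1→B gives 9>4; P3→X gives 9>1]
(A,Q,Z): not NE [P1→B gives 8>4; P2→P gives 4>0; P3→X gives 9>3]
(A,Q,W): not NE [P3→X gives 9>8]
(B,P,X): not NE [P1→A gives 8>5]
(B,P,Y): not NE [P1→C gives 9>5; P3→W gives 8>7]
(B,P,Z): not NE [P1→A gives 8>0; P3→W gives 8>0]
(B,P,W): not NE [P1→C gives 8>5]
(B,Q,X): not NE [P1→C gives 8>6]
(B,Q,Y): not NE [P2→P gives 9>7; P3→X gives 9>3]
(B,Q,Z): not NE [P2→P gives 3>0; P3→X gives 9>5]
(B,Q,W): not NE [P2→P gives 9>2; P3→X gives 9>8]
(C,P,X): not NE [P1→A gives 8>1; P3→Z gives 11>5]
(C,P,Y): not NE [P3→Z gives 11>4]
(C,P,Z): not NE [P1→A gives 8>1]
(C,P,W): not NE [P3→Z gives 11>8]
(C,Q,X): not NE [P3→Z gives 7>6]
(C,Q,Y): not NE [P1→B gives 9>8; P2→P gives 6>4]
(C,Q,Z): not NE [P1→B gives 8>0; P2→P gives 9>3]
(C,Q,W): not NE [P2→P gives 3>0; P3→Z gives 7>1]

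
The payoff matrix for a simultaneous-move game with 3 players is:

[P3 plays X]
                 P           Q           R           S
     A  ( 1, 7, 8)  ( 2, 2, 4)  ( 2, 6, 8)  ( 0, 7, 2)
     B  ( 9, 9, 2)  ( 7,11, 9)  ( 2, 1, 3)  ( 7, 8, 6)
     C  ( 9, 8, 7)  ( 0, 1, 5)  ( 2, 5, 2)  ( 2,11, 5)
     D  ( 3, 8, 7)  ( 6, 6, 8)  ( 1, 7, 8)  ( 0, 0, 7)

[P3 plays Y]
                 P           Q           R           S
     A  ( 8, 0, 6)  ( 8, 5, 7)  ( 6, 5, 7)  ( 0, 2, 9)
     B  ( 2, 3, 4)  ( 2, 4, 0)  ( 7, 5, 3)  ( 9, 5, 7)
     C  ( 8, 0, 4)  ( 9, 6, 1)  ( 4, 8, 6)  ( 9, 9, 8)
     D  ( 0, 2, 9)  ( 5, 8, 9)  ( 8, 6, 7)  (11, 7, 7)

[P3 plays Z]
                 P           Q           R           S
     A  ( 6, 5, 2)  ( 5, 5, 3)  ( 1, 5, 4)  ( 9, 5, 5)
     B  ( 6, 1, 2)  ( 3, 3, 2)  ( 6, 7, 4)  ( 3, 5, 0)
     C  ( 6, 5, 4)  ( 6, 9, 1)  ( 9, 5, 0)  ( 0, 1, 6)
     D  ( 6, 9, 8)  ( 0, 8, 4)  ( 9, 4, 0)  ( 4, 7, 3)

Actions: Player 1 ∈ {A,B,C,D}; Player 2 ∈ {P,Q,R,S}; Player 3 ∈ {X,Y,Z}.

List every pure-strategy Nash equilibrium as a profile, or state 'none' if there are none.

(A,P,X): not NE [P1→C gives 9>1]
(A,P,Y): not NE [P2→R gives 5>0; P3→X gives 8>6]
(A,P,Z): not NE [P3→X gives 8>2]
(A,Q,X): not NE [P1→B gives 7>2; P2→S gives 7>2; P3→Y gives 7>4]
(A,Q,Y): not NE [P1→C gives 9>8]
(A,Q,Z): not NE [P1→C gives 6>5; P3→Y gives 7>3]
(A,R,X): not NE [P2→S gives 7>6]
(A,R,Y): not NE [P1→D gives 8>6; P3→X gives 8>7]
(A,R,Z): not NE [P1→D gives 9>1; P3→X gives 8>4]
(A,S,X): not NE [P1→B gives 7>0; P3→Y gives 9>2]
(A,S,Y): not NE [P1→D gives 11>0; P2→R gives 5>2]
(A,S,Z): not NE [P3→Y gives 9>5]
(B,P,X): not NE [P2→Q gives 11>9; P3→Y gives 4>2]
(B,P,Y): not NE [P1→C gives 8>2; P2→S gives 5>3]
(B,P,Z): not NE [P2→R gives 7>1; P3→Y gives 4>2]
(B,Q,X): NE
(B,Q,Y): not NE [P1→C gives 9>2; P2→S gives 5>4; P3→X gives 9>0]
(B,Q,Z): not NE [P1→C gives 6>3; P2→R gives 7>3; P3→X gives 9>2]
(B,R,X): not NE [P2→Q gives 11>1; P3→Z gives 4>3]
(B,R,Y): not NE [P1→D gives 8>7; P3→Z gives 4>3]
(B,R,Z): not NE [P1→D gives 9>6]
(B,S,X): not NE [P2→Q gives 11>8; P3→Y gives 7>6]
(B,S,Y): not NE [P1→D gives 11>9]
(B,S,Z): not NE [P1→A gives 9>3; P2→R gives 7>5; P3→Y gives 7>0]
(C,P,X): not NE [P2→S gives 11>8]
(C,P,Y): not NE [P2→S gives 9>0; P3→X gives 7>4]
(C,P,Z): not NE [P2→Q gives 9>5; P3→X gives 7>4]
(C,Q,X): not NE [P1→B gives 7>0; P2→S gives 11>1]
(C,Q,Y): not NE [P2→S gives 9>6; P3→X gives 5>1]
(C,Q,Z): not NE [P3→X gives 5>1]
(C,R,X): not NE [P2→S gives 11>5; P3→Y gives 6>2]
(C,R,Y): not NE [P1→D gives 8>4; P2→S gives 9>8]
(C,R,Z): not NE [P2→Q gives 9>5; P3→Y gives 6>0]
(C,S,X): not NE [P1→B gives 7>2; P3→Y gives 8>5]
(C,S,Y): not NE [P1→D gives 11>9]
(C,S,Z): not NE [P1→A gives 9>0; P2→Q gives 9>1; P3→Y gives 8>6]
(D,P,X): not NE [P1→C gives 9>3; P3→Y gives 9>7]
(D,P,Y): not NE [P1→C gives 8>0; P2→Q gives 8>2]
(D,P,Z): not NE [P3→Y gives 9>8]
(D,Q,X): not NE [P1→B gives 7>6; P2→P gives 8>6; P3→Y gives 9>8]
(D,Q,Y): not NE [P1→C gives 9>5]
(D,Q,Z): not NE [P1→C gives 6>0; P2→P gives 9>8; P3→Y gives 9>4]
(D,R,X): not NE [P1→C gives 2>1; P2→P gives 8>7]
(D,R,Y): not NE [P2→Q gives 8>6; P3→X gives 8>7]
(D,R,Z): not NE [P2→P gives 9>4; P3→X gives 8>0]
(D,S,X): not NE [P1→B gives 7>0; P2→P gives 8>0]
(D,S,Y): not NE [P2→Q gives 8>7]
(D,S,Z): not NE [P1→A gives 9>4; P2→P gives 9>7; P3→Y gives 7>3]

Nash profiles: (B,Q,X)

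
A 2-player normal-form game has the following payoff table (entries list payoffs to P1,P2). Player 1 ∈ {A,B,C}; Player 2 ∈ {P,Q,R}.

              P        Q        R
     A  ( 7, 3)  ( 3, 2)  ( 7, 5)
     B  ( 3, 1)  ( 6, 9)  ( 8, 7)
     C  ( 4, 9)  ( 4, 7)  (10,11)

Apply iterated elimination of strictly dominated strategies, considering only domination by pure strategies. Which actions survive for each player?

Survivors P1:{B,C} P2:{Q,R}

P2 drop P (R beats it: A:5>3 B:7>1 C:11>9)
P1 drop A (B beats it: Q:6>3 R:8>7)
P1→{B,C} P2→{Q,R}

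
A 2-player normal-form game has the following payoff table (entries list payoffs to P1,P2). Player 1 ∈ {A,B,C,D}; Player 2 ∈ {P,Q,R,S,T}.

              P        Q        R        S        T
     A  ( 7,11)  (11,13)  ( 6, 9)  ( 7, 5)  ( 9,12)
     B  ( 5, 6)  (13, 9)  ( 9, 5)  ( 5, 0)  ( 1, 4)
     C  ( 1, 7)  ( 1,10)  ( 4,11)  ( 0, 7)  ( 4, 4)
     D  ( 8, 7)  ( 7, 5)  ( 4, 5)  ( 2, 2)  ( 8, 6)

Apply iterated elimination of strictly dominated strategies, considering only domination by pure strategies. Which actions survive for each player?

P1 drop C (A beats it: P:7>1 Q:11>1 R:6>4 S:7>0 T:9>4)
P2 drop R (P beats it: A:11>9 B:6>5 D:7>5)
P2 drop S (P beats it: A:11>5 B:6>0 D:7>2)
P1→{A,B,D} P2→{P,Q,T}

IESDS → P1:{A,B,D} P2:{P,Q,T}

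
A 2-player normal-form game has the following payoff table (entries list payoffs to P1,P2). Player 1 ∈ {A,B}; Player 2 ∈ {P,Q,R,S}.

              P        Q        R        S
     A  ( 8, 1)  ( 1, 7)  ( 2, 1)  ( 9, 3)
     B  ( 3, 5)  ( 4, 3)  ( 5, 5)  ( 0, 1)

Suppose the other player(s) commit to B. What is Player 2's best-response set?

u_2(P vs B) = 5
u_2(Q vs B) = 3
u_2(R vs B) = 5
u_2(S vs B) = 1
max payoff 5 at {P,R}

P2 best: {P,R}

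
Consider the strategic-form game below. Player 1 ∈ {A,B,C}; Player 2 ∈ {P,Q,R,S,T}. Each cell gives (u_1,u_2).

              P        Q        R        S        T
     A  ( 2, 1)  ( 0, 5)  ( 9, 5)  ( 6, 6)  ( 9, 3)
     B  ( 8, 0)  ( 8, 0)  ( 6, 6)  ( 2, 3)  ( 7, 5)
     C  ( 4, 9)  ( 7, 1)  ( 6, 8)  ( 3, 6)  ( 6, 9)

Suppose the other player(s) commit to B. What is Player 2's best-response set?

BR_2 = {R}

u_2(P vs B) = 0
u_2(Q vs B) = 0
u_2(R vs B) = 6
u_2(S vs B) = 3
u_2(T vs B) = 5
max payoff 6 at {R}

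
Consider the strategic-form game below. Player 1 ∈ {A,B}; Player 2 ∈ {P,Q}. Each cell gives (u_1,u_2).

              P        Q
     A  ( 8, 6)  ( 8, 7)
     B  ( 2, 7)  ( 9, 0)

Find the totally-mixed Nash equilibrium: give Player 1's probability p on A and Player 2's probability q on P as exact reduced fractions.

P1 indiff ⇒ q·8+(1-q)·8 = q·2+(1-q)·9 ⇒ q(6) = (1-q)(1) ⇒ q = 1/7
P2 indiff ⇒ p·6+(1-p)·7 = p·7+(1-p)·0 ⇒ p(-1) = (1-p)(-7) ⇒ p = 7/8

p=7/8, q=1/7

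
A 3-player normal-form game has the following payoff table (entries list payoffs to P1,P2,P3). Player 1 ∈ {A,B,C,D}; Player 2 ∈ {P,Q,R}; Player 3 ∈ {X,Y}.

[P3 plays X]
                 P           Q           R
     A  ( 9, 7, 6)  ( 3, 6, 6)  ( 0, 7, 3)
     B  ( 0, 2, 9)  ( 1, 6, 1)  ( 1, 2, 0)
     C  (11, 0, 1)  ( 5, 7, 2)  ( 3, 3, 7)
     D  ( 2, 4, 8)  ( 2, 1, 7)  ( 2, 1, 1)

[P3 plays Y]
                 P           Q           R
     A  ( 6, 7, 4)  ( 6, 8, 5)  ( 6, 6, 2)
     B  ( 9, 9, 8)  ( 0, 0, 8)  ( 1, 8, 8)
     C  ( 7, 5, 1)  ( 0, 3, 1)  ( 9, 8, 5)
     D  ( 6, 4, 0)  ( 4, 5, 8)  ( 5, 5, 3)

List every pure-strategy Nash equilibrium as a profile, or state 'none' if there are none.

(A,P,X): not NE [P1→C gives 11>9]
(A,P,Y): not NE [P1→B gives 9>6; P2→Q gives 8>7; P3→X gives 6>4]
(A,Q,X): not NE [P1→C gives 5>3; P2→R gives 7>6]
(A,Q,Y): not NE [P3→X gives 6>5]
(A,R,X): not NE [P1→C gives 3>0]
(A,R,Y): not NE [P1→C gives 9>6; P2→Q gives 8>6; P3→X gives 3>2]
(B,P,X): not NE [P1→C gives 11>0; P2→Q gives 6>2]
(B,P,Y): not NE [P3→X gives 9>8]
(B,Q,X): not NE [P1→C gives 5>1; P3→Y gives 8>1]
(B,Q,Y): not NE [P1→A gives 6>0; P2→P gives 9>0]
(B,R,X): not NE [P1→C gives 3>1; P2→Q gives 6>2; P3→Y gives 8>0]
(B,R,Y): not NE [P1→C gives 9>1; P2→P gives 9>8]
(C,P,X): not NE [P2→Q gives 7>0]
(C,P,Y): not NE [P1→B gives 9>7; P2→R gives 8>5]
(C,Q,X): NE
(C,Q,Y): not NE [P1→A gives 6>0; P2→R gives 8>3; P3→X gives 2>1]
(C,R,X): not NE [P2→Q gives 7>3]
(C,R,Y): not NE [P3→X gives 7>5]
(D,P,X): not NE [P1→C gives 11>2]
(D,P,Y): not NE [P1→B gives 9>6; P2→R gives 5>4; P3→X gives 8>0]
(D,Q,X): not NE [P1→C gives 5>2; P2→P gives 4>1; P3→Y gives 8>7]
(D,Q,Y): not NE [P1→A gives 6>4]
(D,R,X): not NE [P1→C gives 3>2; P2→P gives 4>1; P3→Y gives 3>1]
(D,R,Y): not NE [P1→C gives 9>5]

Nash profiles: (C,Q,X)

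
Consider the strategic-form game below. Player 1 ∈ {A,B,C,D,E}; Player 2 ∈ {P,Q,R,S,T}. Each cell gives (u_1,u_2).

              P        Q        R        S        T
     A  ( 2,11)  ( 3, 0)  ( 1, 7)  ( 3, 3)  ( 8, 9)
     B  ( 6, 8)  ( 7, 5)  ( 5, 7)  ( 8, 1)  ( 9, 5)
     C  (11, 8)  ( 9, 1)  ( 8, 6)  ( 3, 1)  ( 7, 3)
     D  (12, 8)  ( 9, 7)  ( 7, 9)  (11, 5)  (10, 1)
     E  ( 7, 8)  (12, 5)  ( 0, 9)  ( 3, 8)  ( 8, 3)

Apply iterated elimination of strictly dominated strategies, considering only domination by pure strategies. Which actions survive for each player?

Remaining: P1:{C,D} P2:{P,R}

P1 drop A (B beats it: P:6>2 Q:7>3 R:5>1 S:8>3 T:9>8)
P1 drop B (D beats it: P:12>6 Q:9>7 R:7>5 S:11>8 T:10>9)
P2 drop Q (P beats it: C:8>1 D:8>7 E:8>5)
P1 drop E (D beats it: P:12>7 R:7>0 S:11>3 T:10>8)
P2 drop S (P beats it: C:8>1 D:8>5)
P2 drop T (P beats it: C:8>3 D:8>1)
P1→{C,D} P2→{P,R}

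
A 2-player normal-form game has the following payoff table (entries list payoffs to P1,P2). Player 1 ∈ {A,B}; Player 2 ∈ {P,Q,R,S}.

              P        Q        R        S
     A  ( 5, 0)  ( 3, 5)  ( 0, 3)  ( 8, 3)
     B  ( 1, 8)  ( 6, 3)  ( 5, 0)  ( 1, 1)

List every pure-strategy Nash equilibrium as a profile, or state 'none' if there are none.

(A,P): not NE [P2→Q gives 5>0]
(A,Q): not NE [P1→B gives 6>3]
(A,R): not NE [P1→B gives 5>0; P2→Q gives 5>3]
(A,S): not NE [P2→Q gives 5>3]
(B,P): not NE [P1→A gives 5>1]
(B,Q): not NE [P2→P gives 8>3]
(B,R): not NE [P2→P gives 8>0]
(B,S): not NE [P1→A gives 8>1; P2→P gives 8>1]

Equilibria: none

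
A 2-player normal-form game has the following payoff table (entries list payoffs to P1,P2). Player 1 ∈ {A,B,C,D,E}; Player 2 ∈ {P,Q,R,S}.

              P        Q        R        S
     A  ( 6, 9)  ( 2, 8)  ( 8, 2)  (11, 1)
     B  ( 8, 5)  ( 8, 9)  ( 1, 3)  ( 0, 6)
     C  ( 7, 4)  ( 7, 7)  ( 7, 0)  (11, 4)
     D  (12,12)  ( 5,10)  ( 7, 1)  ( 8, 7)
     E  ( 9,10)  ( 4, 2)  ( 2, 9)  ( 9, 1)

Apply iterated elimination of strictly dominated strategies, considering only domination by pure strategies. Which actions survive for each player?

P2 drop R (P beats it: A:9>2 B:5>3 C:4>0 D:12>1 E:10>9)
P2 drop S (Q beats it: A:8>1 B:9>6 C:7>4 D:10>7 E:2>1)
P1 drop A (B beats it: P:8>6 Q:8>2)
P1 drop C (B beats it: P:8>7 Q:8>7)
P1 drop E (D beats it: P:12>9 Q:5>4)
P1→{B,D} P2→{P,Q}

IESDS → P1:{B,D} P2:{P,Q}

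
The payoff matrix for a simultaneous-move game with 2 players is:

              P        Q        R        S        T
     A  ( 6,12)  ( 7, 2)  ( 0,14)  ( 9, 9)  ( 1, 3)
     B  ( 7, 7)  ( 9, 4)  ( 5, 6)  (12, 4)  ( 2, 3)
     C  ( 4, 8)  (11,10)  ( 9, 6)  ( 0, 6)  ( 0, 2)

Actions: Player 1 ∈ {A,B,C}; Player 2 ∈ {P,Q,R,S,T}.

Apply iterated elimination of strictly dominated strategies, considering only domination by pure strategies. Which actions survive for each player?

Survivors P1:{B,C} P2:{P,Q}

P1 drop A (B beats it: P:7>6 Q:9>7 R:5>0 S:12>9 T:2>1)
P2 drop R (P beats it: B:7>6 C:8>6)
P2 drop S (P beats it: B:7>4 C:8>6)
P2 drop T (P beats it: B:7>3 C:8>2)
P1→{B,C} P2→{P,Q}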